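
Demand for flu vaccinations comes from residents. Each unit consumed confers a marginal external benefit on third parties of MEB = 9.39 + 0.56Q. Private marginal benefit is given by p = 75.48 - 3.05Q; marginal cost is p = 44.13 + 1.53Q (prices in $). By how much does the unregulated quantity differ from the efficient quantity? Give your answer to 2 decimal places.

Market equilibrium (private): 44.13 + 1.53Q = 75.48 - 3.05Q → Q_m = 6.8450.
Social marginal benefit = demand + MEB = 84.87 - 2.49Q.
Set SMB = MC: 84.87 - 2.49Q = 44.13 + 1.53Q → Q* = 10.1343.
Gap = |6.8450 − 10.1343| = 3.2893.

3.29 units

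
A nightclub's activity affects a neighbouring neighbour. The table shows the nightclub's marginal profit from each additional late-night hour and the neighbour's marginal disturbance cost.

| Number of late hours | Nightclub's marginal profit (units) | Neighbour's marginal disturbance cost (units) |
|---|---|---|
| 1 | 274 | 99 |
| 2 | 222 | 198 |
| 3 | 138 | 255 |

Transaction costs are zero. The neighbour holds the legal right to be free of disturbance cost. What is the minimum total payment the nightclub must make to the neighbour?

Efficient level: marginal profit ≥ marginal disturbance cost through level 2, so k* = 2.
With the neighbour holding the right, the nightclub must at least compensate total damage at k*: 99 + 198 = 297.

297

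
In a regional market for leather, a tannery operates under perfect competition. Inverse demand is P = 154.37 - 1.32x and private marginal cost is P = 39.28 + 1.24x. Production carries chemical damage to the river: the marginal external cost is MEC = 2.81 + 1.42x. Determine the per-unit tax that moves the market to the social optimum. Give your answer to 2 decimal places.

tax = 42.87 per unit

Social marginal cost = private MC + MEC = 42.09 + 2.66x.
Set SMC = demand: 42.09 + 2.66x = 154.37 - 1.32x → x* = 28.2111.
The Pigouvian tax equals MEC at x*: 2.81 + 1.42×28.2111 = 42.8698.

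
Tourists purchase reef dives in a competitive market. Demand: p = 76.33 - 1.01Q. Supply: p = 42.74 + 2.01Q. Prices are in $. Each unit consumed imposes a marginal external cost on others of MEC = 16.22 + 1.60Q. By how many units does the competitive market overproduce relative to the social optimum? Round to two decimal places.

Market equilibrium (private): 42.74 + 2.01Q = 76.33 - 1.01Q → Q_m = 11.1225.
Social marginal benefit = demand − MEC = 60.11 - 2.61Q.
Set SMB = MC: 60.11 - 2.61Q = 42.74 + 2.01Q → Q* = 3.7597.
Gap = |11.1225 − 3.7597| = 7.3628.

7.36 units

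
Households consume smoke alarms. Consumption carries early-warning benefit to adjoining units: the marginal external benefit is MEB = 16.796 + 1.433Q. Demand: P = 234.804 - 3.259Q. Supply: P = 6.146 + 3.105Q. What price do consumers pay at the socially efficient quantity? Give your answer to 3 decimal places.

Social marginal benefit = demand + MEB = 251.600 - 1.826Q.
Set SMB = MC: 251.600 - 1.826Q = 6.146 + 3.105Q → Q* = 49.7777.
Consumer price on the demand curve at Q*: 234.804 − 3.259×49.7777 = 72.5785.

P = 72.578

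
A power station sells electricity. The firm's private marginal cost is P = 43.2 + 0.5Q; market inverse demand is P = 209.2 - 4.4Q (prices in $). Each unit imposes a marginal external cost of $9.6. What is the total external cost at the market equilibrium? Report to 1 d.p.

$325.2

Market equilibrium (private): 43.2 + 0.5Q = 209.2 - 4.4Q → Q_m = 33.8776.
Total external cost = MEC × Q_m = 9.6 × 33.8776 = 325.2250.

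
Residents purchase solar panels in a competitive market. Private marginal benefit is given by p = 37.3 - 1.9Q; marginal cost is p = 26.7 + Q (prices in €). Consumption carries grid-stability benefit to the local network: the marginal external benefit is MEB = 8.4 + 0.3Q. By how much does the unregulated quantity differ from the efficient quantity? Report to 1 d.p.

3.7 units

Market equilibrium (private): 26.7 + Q = 37.3 - 1.9Q → Q_m = 3.6552.
Social marginal benefit = demand + MEB = 45.7 - 1.6Q.
Set SMB = MC: 45.7 - 1.6Q = 26.7 + Q → Q* = 7.3077.
Gap = |3.6552 − 7.3077| = 3.6525.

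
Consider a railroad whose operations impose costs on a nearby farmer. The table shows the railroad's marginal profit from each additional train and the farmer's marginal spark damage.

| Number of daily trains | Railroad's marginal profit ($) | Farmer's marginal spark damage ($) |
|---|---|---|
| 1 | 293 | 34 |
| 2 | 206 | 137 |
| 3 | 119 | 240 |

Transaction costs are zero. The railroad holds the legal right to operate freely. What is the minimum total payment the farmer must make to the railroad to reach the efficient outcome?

Left alone the railroad would choose level 3 (marginal profit stays positive).
Efficient level: k* = 2 (marginal profit ≥ marginal spark damage through 2).
The farmer must at least cover the railroad's forgone profit from cutting 3→2: 119 = 119.

$119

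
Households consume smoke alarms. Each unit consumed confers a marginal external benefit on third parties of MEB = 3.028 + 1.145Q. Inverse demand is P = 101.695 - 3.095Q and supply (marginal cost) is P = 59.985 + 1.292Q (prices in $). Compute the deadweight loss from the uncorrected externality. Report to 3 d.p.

DWL = $29.859

Market equilibrium (private): 59.985 + 1.292Q = 101.695 - 3.095Q → Q_m = 9.5076.
Social marginal benefit = demand + MEB = 104.723 - 1.950Q.
Set SMB = MC: 104.723 - 1.950Q = 59.985 + 1.292Q → Q* = 13.7995.
Height of the DWL triangle at Q_m is SMB(Q_m) − MC(Q_m) = MEB(Q_m) = 13.9142.
DWL = ½ × 4.2919 × 13.9142 = 29.8592.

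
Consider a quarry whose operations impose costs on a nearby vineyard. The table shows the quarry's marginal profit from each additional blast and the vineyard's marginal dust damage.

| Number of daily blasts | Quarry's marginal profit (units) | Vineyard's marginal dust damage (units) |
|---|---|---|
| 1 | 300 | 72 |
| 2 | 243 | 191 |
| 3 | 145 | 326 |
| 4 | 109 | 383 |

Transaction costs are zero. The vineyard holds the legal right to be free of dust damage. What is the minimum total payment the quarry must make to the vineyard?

263

Efficient level: marginal profit ≥ marginal dust damage through level 2, so k* = 2.
With the vineyard holding the right, the quarry must at least compensate total damage at k*: 72 + 191 = 263.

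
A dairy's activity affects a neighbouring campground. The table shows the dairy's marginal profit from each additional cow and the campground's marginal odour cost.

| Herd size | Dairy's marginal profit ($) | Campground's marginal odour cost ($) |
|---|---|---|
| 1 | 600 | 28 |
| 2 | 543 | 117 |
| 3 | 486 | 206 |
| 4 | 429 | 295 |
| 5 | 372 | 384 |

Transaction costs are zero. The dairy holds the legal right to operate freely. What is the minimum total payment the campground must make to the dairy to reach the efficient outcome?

Left alone the dairy would choose level 5 (marginal profit stays positive).
Efficient level: k* = 4 (marginal profit ≥ marginal odour cost through 4).
The campground must at least cover the dairy's forgone profit from cutting 5→4: 372 = 372.

$372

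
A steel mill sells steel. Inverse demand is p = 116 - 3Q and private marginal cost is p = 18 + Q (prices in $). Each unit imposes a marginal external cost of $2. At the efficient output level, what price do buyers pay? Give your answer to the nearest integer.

Social marginal cost = private MC + MEC = 20 + Q.
Set SMC = demand: 20 + Q = 116 - 3Q → Q* = 24.0000.
Consumer price on the demand curve at Q*: 116 − 3×24.0000 = 44.0000.

P = $44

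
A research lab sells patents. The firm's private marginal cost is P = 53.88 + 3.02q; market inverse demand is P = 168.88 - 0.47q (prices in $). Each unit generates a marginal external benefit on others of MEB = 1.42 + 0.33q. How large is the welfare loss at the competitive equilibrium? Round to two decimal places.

Market equilibrium (private): 53.88 + 3.02q = 168.88 - 0.47q → q_m = 32.9513.
Social marginal cost = private MC − MEB = 52.46 + 2.69q.
Set SMC = demand: 52.46 + 2.69q = 168.88 - 0.47q → q* = 36.8418.
Height of the DWL triangle at q_m is demand(q_m) − SMC(q_m) = MEB(q_m) = 12.2939.
DWL = ½ × 3.8905 × 12.2939 = 23.9147.

DWL = $23.91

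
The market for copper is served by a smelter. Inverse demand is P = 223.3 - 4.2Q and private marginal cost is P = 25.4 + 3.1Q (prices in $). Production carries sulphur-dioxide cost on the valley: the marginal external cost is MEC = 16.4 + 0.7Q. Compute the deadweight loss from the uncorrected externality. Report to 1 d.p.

Market equilibrium (private): 25.4 + 3.1Q = 223.3 - 4.2Q → Q_m = 27.1096.
Social marginal cost = private MC + MEC = 41.8 + 3.8Q.
Set SMC = demand: 41.8 + 3.8Q = 223.3 - 4.2Q → Q* = 22.6875.
The welfare-loss triangle has base |Q_m − Q*| and height MEC(Q_m) (the vertical gap between SMC and demand is zero at Q* and MEC at Q_m).
DWL = ½ × 4.4221 × 35.3767 = 78.2197.

DWL = $78.2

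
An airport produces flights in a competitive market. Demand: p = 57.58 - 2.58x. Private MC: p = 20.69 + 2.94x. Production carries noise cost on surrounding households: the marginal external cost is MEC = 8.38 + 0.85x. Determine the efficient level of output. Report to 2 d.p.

Social marginal cost = private MC + MEC = 29.07 + 3.79x.
Set SMC = demand: 29.07 + 3.79x = 57.58 - 2.58x → x* = 4.4757.

x* = 4.48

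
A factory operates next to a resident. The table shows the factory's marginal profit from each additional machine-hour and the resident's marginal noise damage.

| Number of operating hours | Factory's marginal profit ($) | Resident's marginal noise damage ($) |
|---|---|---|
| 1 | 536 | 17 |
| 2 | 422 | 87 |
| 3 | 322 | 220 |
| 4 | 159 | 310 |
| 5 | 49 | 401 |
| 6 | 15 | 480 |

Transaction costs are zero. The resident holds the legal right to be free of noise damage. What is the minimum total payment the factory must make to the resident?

$324

Efficient level: marginal profit ≥ marginal noise damage through level 3, so k* = 3.
With the resident holding the right, the factory must at least compensate total damage at k*: 17 + 87 + 220 = 324.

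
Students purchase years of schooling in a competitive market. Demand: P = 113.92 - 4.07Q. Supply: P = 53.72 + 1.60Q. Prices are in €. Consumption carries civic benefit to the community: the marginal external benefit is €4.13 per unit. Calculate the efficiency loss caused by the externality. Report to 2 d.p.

DWL = €1.50

Market equilibrium (private): 53.72 + 1.60Q = 113.92 - 4.07Q → Q_m = 10.6173.
Social marginal benefit = demand + MEB = 118.05 - 4.07Q.
Set SMB = MC: 118.05 - 4.07Q = 53.72 + 1.60Q → Q* = 11.3457.
The loss is the area between SMB and MC from Q* to Q_m; with linear curves that's a triangle of height MEB(Q_m).
DWL = ½ × 0.7284 × 4.1300 = 1.5041.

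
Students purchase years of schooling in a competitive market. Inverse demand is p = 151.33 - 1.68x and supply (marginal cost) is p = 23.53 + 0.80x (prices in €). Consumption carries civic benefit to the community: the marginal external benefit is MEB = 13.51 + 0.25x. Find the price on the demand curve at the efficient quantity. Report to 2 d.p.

Social marginal benefit = demand + MEB = 164.84 - 1.43x.
Set SMB = MC: 164.84 - 1.43x = 23.53 + 0.80x → x* = 63.3677.
Consumer price on the demand curve at x*: 151.33 − 1.68×63.3677 = 44.8723.

P = €44.87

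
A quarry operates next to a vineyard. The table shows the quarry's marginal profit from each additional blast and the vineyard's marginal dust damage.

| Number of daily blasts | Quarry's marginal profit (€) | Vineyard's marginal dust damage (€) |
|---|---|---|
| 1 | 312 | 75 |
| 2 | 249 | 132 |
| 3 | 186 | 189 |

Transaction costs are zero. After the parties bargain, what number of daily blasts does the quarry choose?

2

Bargaining reaches the level where marginal profit last exceeds marginal dust damage.
That holds through level 2 (249 ≥ 132) but not at 3 (186 < 189).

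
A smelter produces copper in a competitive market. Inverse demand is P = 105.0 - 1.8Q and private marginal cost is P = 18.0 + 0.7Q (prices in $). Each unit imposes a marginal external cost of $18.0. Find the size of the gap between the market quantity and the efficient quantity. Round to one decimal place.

7.2 units

Market equilibrium (private): 18.0 + 0.7Q = 105.0 - 1.8Q → Q_m = 34.8000.
Social marginal cost = private MC + MEC = 36.0 + 0.7Q.
Set SMC = demand: 36.0 + 0.7Q = 105.0 - 1.8Q → Q* = 27.6000.
Gap = |34.8000 − 27.6000| = 7.2000.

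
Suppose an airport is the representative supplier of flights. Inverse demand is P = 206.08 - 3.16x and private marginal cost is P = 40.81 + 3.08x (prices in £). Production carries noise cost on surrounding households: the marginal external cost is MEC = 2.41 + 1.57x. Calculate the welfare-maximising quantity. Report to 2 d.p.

x* = 20.85

Social marginal cost = private MC + MEC = 43.22 + 4.65x.
Set SMC = demand: 43.22 + 4.65x = 206.08 - 3.16x → x* = 20.8528.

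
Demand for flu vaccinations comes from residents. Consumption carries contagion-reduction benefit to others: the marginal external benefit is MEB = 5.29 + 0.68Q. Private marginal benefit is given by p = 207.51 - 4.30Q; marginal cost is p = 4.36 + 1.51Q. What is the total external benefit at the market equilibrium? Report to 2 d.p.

Market equilibrium (private): 4.36 + 1.51Q = 207.51 - 4.30Q → Q_m = 34.9656.
Total external benefit = ∫₀^{Q_m} (5.29 + 0.68Q) dQ = 5.29×34.9656 + ½×0.68×34.9656² = 600.6497.

600.65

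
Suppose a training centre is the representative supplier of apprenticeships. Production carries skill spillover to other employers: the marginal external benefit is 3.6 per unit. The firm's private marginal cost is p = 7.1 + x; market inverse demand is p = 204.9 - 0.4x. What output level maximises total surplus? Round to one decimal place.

x* = 143.9

Social marginal cost = private MC − MEB = 3.5 + x.
Set SMC = demand: 3.5 + x = 204.9 - 0.4x → x* = 143.8571.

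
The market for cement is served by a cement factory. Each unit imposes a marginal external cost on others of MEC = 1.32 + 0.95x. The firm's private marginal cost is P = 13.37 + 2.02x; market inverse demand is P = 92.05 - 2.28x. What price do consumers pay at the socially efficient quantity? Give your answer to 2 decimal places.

P = 58.45

Social marginal cost = private MC + MEC = 14.69 + 2.97x.
Set SMC = demand: 14.69 + 2.97x = 92.05 - 2.28x → x* = 14.7352.
Consumer price on the demand curve at x*: 92.05 − 2.28×14.7352 = 58.4537.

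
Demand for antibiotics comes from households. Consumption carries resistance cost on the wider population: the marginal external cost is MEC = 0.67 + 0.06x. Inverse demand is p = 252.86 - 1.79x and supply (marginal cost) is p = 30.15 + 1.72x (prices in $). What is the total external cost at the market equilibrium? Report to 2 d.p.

$163.29

Market equilibrium (private): 30.15 + 1.72x = 252.86 - 1.79x → x_m = 63.4501.
Total external cost = ∫₀^{x_m} (0.67 + 0.06x) dx = 0.67×63.4501 + ½×0.06×63.4501² = 163.2890.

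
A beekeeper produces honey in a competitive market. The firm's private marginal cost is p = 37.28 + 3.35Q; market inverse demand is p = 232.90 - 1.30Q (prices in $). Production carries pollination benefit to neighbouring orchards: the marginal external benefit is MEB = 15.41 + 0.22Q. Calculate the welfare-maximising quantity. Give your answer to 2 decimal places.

Q* = 47.64

Social marginal cost = private MC − MEB = 21.87 + 3.13Q.
Set SMC = demand: 21.87 + 3.13Q = 232.90 - 1.30Q → Q* = 47.6366.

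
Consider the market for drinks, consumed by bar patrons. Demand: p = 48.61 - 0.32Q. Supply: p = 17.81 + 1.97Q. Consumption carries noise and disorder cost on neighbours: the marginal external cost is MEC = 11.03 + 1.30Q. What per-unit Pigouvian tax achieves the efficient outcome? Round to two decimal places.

Social marginal benefit = demand − MEC = 37.58 - 1.62Q.
Set SMB = MC: 37.58 - 1.62Q = 17.81 + 1.97Q → Q* = 5.5070.
The Pigouvian tax equals MEC at Q*: 11.03 + 1.30×5.5070 = 18.1891.

tax = 18.19 per unit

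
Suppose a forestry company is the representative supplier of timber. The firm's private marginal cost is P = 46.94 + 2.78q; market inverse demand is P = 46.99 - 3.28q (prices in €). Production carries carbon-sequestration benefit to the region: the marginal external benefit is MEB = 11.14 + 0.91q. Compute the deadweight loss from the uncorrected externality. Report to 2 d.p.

Market equilibrium (private): 46.94 + 2.78q = 46.99 - 3.28q → q_m = 0.0083.
Social marginal cost = private MC − MEB = 35.80 + 1.87q.
Set SMC = demand: 35.80 + 1.87q = 46.99 - 3.28q → q* = 2.1728.
The loss is the area between SMC and demand from q* to q_m; with linear curves that's a triangle of height MEB(q_m).
DWL = ½ × 2.1645 × 11.1475 = 12.0644.

DWL = €12.06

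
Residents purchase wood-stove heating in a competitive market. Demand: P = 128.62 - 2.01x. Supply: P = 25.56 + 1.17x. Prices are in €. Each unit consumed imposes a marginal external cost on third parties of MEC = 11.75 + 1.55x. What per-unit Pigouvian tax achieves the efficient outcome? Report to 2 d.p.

tax = €41.67 per unit

Social marginal benefit = demand − MEC = 116.87 - 3.56x.
Set SMB = MC: 116.87 - 3.56x = 25.56 + 1.17x → x* = 19.3044.
The Pigouvian tax equals MEC at x*: 11.75 + 1.55×19.3044 = 41.6718.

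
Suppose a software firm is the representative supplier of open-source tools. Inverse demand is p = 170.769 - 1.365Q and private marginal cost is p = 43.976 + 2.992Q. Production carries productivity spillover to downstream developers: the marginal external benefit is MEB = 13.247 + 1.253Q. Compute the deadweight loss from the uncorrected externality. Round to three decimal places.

DWL = 398.057

Market equilibrium (private): 43.976 + 2.992Q = 170.769 - 1.365Q → Q_m = 29.1010.
Social marginal cost = private MC − MEB = 30.729 + 1.739Q.
Set SMC = demand: 30.729 + 1.739Q = 170.769 - 1.365Q → Q* = 45.1160.
The welfare-loss triangle has base |Q_m − Q*| and height MEB(Q_m) (the vertical gap between SMC and demand is zero at Q* and MEB at Q_m).
DWL = ½ × 16.0150 × 49.7105 = 398.0568.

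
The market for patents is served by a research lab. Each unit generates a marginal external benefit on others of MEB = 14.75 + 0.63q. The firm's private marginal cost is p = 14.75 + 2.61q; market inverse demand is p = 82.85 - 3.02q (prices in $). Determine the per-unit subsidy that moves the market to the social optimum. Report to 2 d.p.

subsidy = $25.19 per unit

Social marginal cost = private MC − MEB = 0.00 + 1.98q.
Set SMC = demand: 0.00 + 1.98q = 82.85 - 3.02q → q* = 16.5700.
The Pigouvian subsidy equals MEB at q*: 14.75 + 0.63×16.5700 = 25.1891.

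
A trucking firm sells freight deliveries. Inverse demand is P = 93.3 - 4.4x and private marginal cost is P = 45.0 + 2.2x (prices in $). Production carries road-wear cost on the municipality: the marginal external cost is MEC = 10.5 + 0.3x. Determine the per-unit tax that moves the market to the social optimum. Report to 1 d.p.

tax = $12.1 per unit

Social marginal cost = private MC + MEC = 55.5 + 2.5x.
Set SMC = demand: 55.5 + 2.5x = 93.3 - 4.4x → x* = 5.4783.
The Pigouvian tax equals MEC at x*: 10.5 + 0.3×5.4783 = 12.1435.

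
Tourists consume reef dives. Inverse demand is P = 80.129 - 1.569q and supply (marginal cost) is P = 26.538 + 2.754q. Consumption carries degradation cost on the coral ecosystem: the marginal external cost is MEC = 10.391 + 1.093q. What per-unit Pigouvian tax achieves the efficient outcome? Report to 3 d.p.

Social marginal benefit = demand − MEC = 69.738 - 2.662q.
Set SMB = MC: 69.738 - 2.662q = 26.538 + 2.754q → q* = 7.9764.
The Pigouvian tax equals MEC at q*: 10.391 + 1.093×7.9764 = 19.1092.

tax = 19.109 per unit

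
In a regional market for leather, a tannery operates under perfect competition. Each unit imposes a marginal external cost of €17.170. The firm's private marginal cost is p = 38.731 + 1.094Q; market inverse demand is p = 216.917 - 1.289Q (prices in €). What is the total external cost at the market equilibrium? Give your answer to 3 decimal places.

€1283.866

Market equilibrium (private): 38.731 + 1.094Q = 216.917 - 1.289Q → Q_m = 74.7738.
Total external cost = MEC × Q_m = 17.170 × 74.7738 = 1283.8661.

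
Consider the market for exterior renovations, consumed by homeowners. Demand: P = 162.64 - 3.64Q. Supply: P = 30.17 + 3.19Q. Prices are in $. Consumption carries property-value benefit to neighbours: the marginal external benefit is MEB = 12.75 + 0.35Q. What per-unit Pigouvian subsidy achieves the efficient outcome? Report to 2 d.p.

Social marginal benefit = demand + MEB = 175.39 - 3.29Q.
Set SMB = MC: 175.39 - 3.29Q = 30.17 + 3.19Q → Q* = 22.4105.
The Pigouvian subsidy equals MEB at Q*: 12.75 + 0.35×22.4105 = 20.5937.

subsidy = $20.59 per unit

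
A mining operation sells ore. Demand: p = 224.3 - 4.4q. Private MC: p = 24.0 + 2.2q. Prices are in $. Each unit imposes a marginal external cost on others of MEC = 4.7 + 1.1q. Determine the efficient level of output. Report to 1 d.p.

Social marginal cost = private MC + MEC = 28.7 + 3.3q.
Set SMC = demand: 28.7 + 3.3q = 224.3 - 4.4q → q* = 25.4026.

q* = 25.4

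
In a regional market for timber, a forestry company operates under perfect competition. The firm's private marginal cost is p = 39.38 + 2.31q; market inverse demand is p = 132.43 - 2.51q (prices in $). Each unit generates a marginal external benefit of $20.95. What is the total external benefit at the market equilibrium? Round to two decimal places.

Market equilibrium (private): 39.38 + 2.31q = 132.43 - 2.51q → q_m = 19.3050.
Total external benefit = MEB × q_m = 20.95 × 19.3050 = 404.4398.

$404.44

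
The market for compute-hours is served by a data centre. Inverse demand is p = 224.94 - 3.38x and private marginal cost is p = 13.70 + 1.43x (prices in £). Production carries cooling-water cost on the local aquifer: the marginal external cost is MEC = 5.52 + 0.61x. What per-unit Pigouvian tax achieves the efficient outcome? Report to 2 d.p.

tax = £28.67 per unit

Social marginal cost = private MC + MEC = 19.22 + 2.04x.
Set SMC = demand: 19.22 + 2.04x = 224.94 - 3.38x → x* = 37.9557.
The Pigouvian tax equals MEC at x*: 5.52 + 0.61×37.9557 = 28.6730.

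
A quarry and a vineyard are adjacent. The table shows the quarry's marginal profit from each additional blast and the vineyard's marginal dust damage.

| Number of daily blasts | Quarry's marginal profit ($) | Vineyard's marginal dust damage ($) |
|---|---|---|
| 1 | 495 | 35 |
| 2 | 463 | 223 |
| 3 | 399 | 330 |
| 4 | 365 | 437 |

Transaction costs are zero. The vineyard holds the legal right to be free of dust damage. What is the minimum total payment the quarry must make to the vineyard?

$588

Efficient level: marginal profit ≥ marginal dust damage through level 3, so k* = 3.
With the vineyard holding the right, the quarry must at least compensate total damage at k*: 35 + 223 + 330 = 588.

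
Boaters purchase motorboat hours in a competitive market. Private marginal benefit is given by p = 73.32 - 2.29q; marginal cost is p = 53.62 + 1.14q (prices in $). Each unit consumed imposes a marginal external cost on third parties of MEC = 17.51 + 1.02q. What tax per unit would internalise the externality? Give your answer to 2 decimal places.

Social marginal benefit = demand − MEC = 55.81 - 3.31q.
Set SMB = MC: 55.81 - 3.31q = 53.62 + 1.14q → q* = 0.4921.
The Pigouvian tax equals MEC at q*: 17.51 + 1.02×0.4921 = 18.0119.

tax = $18.01 per unit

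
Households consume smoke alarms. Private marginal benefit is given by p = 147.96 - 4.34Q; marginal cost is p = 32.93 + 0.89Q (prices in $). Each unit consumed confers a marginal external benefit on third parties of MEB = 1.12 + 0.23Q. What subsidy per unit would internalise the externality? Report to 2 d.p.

subsidy = $6.46 per unit

Social marginal benefit = demand + MEB = 149.08 - 4.11Q.
Set SMB = MC: 149.08 - 4.11Q = 32.93 + 0.89Q → Q* = 23.2300.
The Pigouvian subsidy equals MEB at Q*: 1.12 + 0.23×23.2300 = 6.4629.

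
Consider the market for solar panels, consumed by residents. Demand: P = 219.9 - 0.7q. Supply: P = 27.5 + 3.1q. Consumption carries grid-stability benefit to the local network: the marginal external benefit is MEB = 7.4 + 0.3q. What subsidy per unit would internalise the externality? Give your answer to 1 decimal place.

subsidy = 24.5 per unit

Social marginal benefit = demand + MEB = 227.3 - 0.4q.
Set SMB = MC: 227.3 - 0.4q = 27.5 + 3.1q → q* = 57.0857.
The Pigouvian subsidy equals MEB at q*: 7.4 + 0.3×57.0857 = 24.5257.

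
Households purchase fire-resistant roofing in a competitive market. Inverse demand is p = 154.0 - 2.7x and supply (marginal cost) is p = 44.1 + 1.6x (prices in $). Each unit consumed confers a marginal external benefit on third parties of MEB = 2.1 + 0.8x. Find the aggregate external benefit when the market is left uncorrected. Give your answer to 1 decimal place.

Market equilibrium (private): 44.1 + 1.6x = 154.0 - 2.7x → x_m = 25.5581.
Total external benefit = ∫₀^{x_m} (2.1 + 0.8x) dx = 2.1×25.5581 + ½×0.8×25.5581² = 314.9586.

$315.0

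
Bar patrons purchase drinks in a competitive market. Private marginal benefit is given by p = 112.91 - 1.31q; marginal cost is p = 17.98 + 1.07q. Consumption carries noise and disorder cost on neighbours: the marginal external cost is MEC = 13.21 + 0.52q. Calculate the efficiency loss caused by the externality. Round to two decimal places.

DWL = 198.74

Market equilibrium (private): 17.98 + 1.07q = 112.91 - 1.31q → q_m = 39.8866.
Social marginal benefit = demand − MEC = 99.70 - 1.83q.
Set SMB = MC: 99.70 - 1.83q = 17.98 + 1.07q → q* = 28.1793.
The welfare-loss triangle has base |q_m − q*| and height MEC(q_m) (the vertical gap between SMB and MC is zero at q* and MEC at q_m).
DWL = ½ × 11.7073 × 33.9510 = 198.7373.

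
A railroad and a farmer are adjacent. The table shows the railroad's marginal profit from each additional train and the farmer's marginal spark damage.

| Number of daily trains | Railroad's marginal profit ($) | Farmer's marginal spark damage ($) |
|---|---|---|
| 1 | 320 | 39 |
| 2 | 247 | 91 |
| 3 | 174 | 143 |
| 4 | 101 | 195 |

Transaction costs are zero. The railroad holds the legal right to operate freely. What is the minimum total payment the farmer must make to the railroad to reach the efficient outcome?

$101

Left alone the railroad would choose level 4 (marginal profit stays positive).
Efficient level: k* = 3 (marginal profit ≥ marginal spark damage through 3).
The farmer must at least cover the railroad's forgone profit from cutting 4→3: 101 = 101.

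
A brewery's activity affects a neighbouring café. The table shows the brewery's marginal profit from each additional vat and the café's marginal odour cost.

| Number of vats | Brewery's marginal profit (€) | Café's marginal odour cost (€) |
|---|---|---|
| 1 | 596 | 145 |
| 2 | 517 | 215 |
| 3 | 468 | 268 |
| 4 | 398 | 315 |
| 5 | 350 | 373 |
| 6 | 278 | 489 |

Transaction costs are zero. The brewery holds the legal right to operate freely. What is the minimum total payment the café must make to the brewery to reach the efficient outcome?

Left alone the brewery would choose level 6 (marginal profit stays positive).
Efficient level: k* = 4 (marginal profit ≥ marginal odour cost through 4).
The café must at least cover the brewery's forgone profit from cutting 6→4: 350 + 278 = 628.

€628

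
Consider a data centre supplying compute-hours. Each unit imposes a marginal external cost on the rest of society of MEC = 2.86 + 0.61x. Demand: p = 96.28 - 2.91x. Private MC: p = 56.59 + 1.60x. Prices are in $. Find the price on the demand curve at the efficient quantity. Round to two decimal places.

Social marginal cost = private MC + MEC = 59.45 + 2.21x.
Set SMC = demand: 59.45 + 2.21x = 96.28 - 2.91x → x* = 7.1934.
Consumer price on the demand curve at x*: 96.28 − 2.91×7.1934 = 75.3472.

P = $75.35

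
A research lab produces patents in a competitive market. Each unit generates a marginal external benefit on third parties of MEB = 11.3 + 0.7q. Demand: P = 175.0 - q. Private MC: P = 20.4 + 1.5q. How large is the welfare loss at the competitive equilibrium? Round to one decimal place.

DWL = 827.7

Market equilibrium (private): 20.4 + 1.5q = 175.0 - q → q_m = 61.8400.
Social marginal cost = private MC − MEB = 9.1 + 0.8q.
Set SMC = demand: 9.1 + 0.8q = 175.0 - q → q* = 92.1667.
The loss is the area between SMC and demand from q* to q_m; with linear curves that's a triangle of height MEB(q_m).
DWL = ½ × 30.3267 × 54.5880 = 827.7369.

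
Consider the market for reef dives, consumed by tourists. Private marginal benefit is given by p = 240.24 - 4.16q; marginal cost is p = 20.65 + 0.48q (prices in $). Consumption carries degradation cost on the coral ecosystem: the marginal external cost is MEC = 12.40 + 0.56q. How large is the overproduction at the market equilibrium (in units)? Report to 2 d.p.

7.48 units

Market equilibrium (private): 20.65 + 0.48q = 240.24 - 4.16q → q_m = 47.3254.
Social marginal benefit = demand − MEC = 227.84 - 4.72q.
Set SMB = MC: 227.84 - 4.72q = 20.65 + 0.48q → q* = 39.8442.
Gap = |47.3254 − 39.8442| = 7.4812.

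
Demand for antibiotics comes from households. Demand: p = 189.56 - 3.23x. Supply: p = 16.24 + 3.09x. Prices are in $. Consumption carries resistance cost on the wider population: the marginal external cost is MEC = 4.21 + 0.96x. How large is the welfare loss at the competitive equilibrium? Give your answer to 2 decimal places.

DWL = $64.05

Market equilibrium (private): 16.24 + 3.09x = 189.56 - 3.23x → x_m = 27.4241.
Social marginal benefit = demand − MEC = 185.35 - 4.19x.
Set SMB = MC: 185.35 - 4.19x = 16.24 + 3.09x → x* = 23.2294.
Height of the DWL triangle at x_m is MC(x_m) − SMB(x_m) = MEC(x_m) = 30.5371.
DWL = ½ × 4.1947 × 30.5371 = 64.0470.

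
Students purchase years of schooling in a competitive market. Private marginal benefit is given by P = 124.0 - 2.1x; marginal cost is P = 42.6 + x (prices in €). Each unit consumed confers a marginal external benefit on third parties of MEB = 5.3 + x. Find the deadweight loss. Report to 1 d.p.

Market equilibrium (private): 42.6 + x = 124.0 - 2.1x → x_m = 26.2581.
Social marginal benefit = demand + MEB = 129.3 - 1.1x.
Set SMB = MC: 129.3 - 1.1x = 42.6 + x → x* = 41.2857.
The welfare-loss triangle has base |x_m − x*| and height MEB(x_m) (the vertical gap between SMB and MC is zero at x* and MEB at x_m).
DWL = ½ × 15.0276 × 31.5581 = 237.1213.

DWL = €237.1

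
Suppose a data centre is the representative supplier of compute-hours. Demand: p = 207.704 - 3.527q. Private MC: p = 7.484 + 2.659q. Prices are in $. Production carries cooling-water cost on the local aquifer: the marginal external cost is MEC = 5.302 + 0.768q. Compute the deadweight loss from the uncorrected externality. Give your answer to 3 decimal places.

Market equilibrium (private): 7.484 + 2.659q = 207.704 - 3.527q → q_m = 32.3666.
Social marginal cost = private MC + MEC = 12.786 + 3.427q.
Set SMC = demand: 12.786 + 3.427q = 207.704 - 3.527q → q* = 28.0296.
Between q* and q_m the wedge SMC − demand runs linearly from 0 to MEC(q_m), so the loss is a triangle.
DWL = ½ × 4.3370 × 30.1596 = 65.4011.

DWL = $65.401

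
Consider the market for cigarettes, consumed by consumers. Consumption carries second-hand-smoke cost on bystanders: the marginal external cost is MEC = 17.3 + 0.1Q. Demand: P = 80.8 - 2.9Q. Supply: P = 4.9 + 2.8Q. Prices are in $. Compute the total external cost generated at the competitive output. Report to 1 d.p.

Market equilibrium (private): 4.9 + 2.8Q = 80.8 - 2.9Q → Q_m = 13.3158.
Total external cost = ∫₀^{Q_m} (17.3 + 0.1Q) dQ = 17.3×13.3158 + ½×0.1×13.3158² = 239.2289.

$239.2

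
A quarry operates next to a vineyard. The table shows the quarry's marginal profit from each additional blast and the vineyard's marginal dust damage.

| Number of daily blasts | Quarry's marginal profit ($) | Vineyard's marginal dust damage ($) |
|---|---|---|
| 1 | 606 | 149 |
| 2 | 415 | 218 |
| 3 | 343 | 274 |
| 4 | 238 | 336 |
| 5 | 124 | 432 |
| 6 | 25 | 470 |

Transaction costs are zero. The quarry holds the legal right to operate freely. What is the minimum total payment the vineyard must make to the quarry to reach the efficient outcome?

$387

Left alone the quarry would choose level 6 (marginal profit stays positive).
Efficient level: k* = 3 (marginal profit ≥ marginal dust damage through 3).
The vineyard must at least cover the quarry's forgone profit from cutting 6→3: 238 + 124 + 25 = 387.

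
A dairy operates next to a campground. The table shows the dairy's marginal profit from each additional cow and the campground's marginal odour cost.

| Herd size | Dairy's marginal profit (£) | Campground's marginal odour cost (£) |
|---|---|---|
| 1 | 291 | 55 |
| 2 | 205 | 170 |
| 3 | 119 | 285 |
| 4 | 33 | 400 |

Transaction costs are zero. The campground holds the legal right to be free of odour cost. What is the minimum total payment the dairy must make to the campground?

Efficient level: marginal profit ≥ marginal odour cost through level 2, so k* = 2.
With the campground holding the right, the dairy must at least compensate total damage at k*: 55 + 170 = 225.

£225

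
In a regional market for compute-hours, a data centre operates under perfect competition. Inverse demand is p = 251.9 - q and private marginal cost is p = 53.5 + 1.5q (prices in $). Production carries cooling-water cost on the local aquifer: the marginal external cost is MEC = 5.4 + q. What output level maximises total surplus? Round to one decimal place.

Social marginal cost = private MC + MEC = 58.9 + 2.5q.
Set SMC = demand: 58.9 + 2.5q = 251.9 - q → q* = 55.1429.

q* = 55.1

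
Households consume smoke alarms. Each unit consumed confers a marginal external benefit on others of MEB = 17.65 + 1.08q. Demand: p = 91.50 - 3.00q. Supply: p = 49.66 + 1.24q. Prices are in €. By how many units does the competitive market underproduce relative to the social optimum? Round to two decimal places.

8.96 units

Market equilibrium (private): 49.66 + 1.24q = 91.50 - 3.00q → q_m = 9.8679.
Social marginal benefit = demand + MEB = 109.15 - 1.92q.
Set SMB = MC: 109.15 - 1.92q = 49.66 + 1.24q → q* = 18.8259.
Gap = |9.8679 − 18.8259| = 8.9580.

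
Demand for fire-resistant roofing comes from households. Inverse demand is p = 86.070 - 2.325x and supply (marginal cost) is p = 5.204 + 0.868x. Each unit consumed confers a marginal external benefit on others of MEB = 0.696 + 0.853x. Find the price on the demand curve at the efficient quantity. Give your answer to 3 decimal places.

P = 5.031

Social marginal benefit = demand + MEB = 86.766 - 1.472x.
Set SMB = MC: 86.766 - 1.472x = 5.204 + 0.868x → x* = 34.8556.
Consumer price on the demand curve at x*: 86.070 − 2.325×34.8556 = 5.0307.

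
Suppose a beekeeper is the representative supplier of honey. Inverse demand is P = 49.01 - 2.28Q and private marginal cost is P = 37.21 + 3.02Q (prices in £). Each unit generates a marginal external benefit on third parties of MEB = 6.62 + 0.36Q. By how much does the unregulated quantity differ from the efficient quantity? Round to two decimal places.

Market equilibrium (private): 37.21 + 3.02Q = 49.01 - 2.28Q → Q_m = 2.2264.
Social marginal cost = private MC − MEB = 30.59 + 2.66Q.
Set SMC = demand: 30.59 + 2.66Q = 49.01 - 2.28Q → Q* = 3.7287.
Gap = |2.2264 − 3.7287| = 1.5023.

1.50 units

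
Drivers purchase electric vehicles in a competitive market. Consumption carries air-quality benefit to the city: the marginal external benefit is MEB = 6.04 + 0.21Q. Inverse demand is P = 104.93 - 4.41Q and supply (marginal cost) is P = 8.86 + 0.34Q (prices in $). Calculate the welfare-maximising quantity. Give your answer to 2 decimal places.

Q* = 22.49

Social marginal benefit = demand + MEB = 110.97 - 4.20Q.
Set SMB = MC: 110.97 - 4.20Q = 8.86 + 0.34Q → Q* = 22.4912.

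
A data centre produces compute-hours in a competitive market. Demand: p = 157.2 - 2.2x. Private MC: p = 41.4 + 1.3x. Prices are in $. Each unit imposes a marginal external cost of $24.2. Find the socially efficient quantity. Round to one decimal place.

Social marginal cost = private MC + MEC = 65.6 + 1.3x.
Set SMC = demand: 65.6 + 1.3x = 157.2 - 2.2x → x* = 26.1714.

x* = 26.2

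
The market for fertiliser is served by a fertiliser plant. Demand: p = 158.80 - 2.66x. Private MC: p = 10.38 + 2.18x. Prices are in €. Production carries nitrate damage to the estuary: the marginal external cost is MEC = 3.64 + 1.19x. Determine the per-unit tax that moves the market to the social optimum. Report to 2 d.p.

tax = €32.21 per unit

Social marginal cost = private MC + MEC = 14.02 + 3.37x.
Set SMC = demand: 14.02 + 3.37x = 158.80 - 2.66x → x* = 24.0100.
The Pigouvian tax equals MEC at x*: 3.64 + 1.19×24.0100 = 32.2119.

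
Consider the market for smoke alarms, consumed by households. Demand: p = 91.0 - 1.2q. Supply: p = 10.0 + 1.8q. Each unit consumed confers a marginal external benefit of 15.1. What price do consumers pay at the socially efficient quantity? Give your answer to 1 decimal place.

P = 52.6

Social marginal benefit = demand + MEB = 106.1 - 1.2q.
Set SMB = MC: 106.1 - 1.2q = 10.0 + 1.8q → q* = 32.0333.
Consumer price on the demand curve at q*: 91.0 − 1.2×32.0333 = 52.5600.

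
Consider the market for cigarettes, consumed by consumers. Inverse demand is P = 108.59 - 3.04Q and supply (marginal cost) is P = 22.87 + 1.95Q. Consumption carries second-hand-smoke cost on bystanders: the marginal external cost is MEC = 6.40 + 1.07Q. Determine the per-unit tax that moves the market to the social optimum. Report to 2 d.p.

Social marginal benefit = demand − MEC = 102.19 - 4.11Q.
Set SMB = MC: 102.19 - 4.11Q = 22.87 + 1.95Q → Q* = 13.0891.
The Pigouvian tax equals MEC at Q*: 6.40 + 1.07×13.0891 = 20.4053.

tax = 20.41 per unit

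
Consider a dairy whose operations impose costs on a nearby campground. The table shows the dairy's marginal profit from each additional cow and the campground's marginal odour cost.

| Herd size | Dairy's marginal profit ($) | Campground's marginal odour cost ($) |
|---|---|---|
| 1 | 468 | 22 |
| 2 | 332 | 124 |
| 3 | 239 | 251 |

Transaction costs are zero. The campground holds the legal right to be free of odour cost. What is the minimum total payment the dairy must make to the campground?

$146

Efficient level: marginal profit ≥ marginal odour cost through level 2, so k* = 2.
With the campground holding the right, the dairy must at least compensate total damage at k*: 22 + 124 = 146.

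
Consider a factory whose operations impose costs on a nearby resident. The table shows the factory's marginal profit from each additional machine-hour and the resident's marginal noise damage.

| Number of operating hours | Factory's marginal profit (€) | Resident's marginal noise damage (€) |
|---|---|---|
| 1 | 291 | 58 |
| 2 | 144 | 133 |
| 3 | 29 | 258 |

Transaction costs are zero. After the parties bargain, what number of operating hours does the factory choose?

2

Bargaining reaches the level where marginal profit last exceeds marginal noise damage.
That holds through level 2 (144 ≥ 133) but not at 3 (29 < 258).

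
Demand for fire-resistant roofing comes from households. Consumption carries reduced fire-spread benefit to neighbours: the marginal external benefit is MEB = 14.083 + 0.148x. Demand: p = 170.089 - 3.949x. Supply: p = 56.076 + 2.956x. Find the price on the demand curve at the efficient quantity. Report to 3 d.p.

Social marginal benefit = demand + MEB = 184.172 - 3.801x.
Set SMB = MC: 184.172 - 3.801x = 56.076 + 2.956x → x* = 18.9575.
Consumer price on the demand curve at x*: 170.089 − 3.949×18.9575 = 95.2258.

P = 95.226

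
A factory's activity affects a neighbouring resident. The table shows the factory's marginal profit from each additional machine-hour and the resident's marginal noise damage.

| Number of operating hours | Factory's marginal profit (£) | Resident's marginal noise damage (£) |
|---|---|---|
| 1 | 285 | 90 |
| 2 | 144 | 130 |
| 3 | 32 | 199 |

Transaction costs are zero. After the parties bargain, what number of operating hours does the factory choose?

2

Bargaining reaches the level where marginal profit last exceeds marginal noise damage.
That holds through level 2 (144 ≥ 130) but not at 3 (32 < 199).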